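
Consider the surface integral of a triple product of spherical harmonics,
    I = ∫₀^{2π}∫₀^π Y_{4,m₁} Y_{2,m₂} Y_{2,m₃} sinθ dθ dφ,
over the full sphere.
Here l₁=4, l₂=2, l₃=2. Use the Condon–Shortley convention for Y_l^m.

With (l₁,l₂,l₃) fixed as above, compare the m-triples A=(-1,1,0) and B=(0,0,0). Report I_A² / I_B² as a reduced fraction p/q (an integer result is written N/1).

Same 4,2,2: normalisation and zero-m 3j drop out of the ratio.
A: Δ: 4! 4! 0! / 9! → 1/630; sum: t=3:−1/24 = -1/24; 3j²(4 2 2; -1 1 0) = Δ·Π!·Σ² = 1/21  (sign -1)
B: Δ: 4! 4! 0! / 9! → 1/630; sum: t=2:+1/16 = 1/16; 3j²(4 2 2; 0 0 0) = Δ·Π!·Σ² = 2/35  (sign +1)
I_A²/I_B² = (1/21)/(2/35) = 5/6

5/6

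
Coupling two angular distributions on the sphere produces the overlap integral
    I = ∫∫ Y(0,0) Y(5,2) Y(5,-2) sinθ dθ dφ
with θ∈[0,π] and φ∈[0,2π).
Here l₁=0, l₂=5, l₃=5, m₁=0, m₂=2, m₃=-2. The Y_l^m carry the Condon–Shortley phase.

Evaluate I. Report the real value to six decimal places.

m-sum 0 ✓  L=10 even ✓  5≤5≤5 ✓
Π(2lᵢ+1) = 1×11×11 = 121
triangle coeff Δ(0,5,5) = 1/11
Σ_t [0,0]: t=0:+1/14400 = 1/14400
(3j)²=1/11 [(0 5 5; 0 0 0)], sign=-1
Σ_t [0,0]: t=0:+1/30240 = 1/30240
(3j)²=1/11 [(0 5 5; 0 2 -2)], sign=-1
⇒ 4πI² = 1/1
I = (+1)√(1/1/(4π)) = 0.28209479

0.282095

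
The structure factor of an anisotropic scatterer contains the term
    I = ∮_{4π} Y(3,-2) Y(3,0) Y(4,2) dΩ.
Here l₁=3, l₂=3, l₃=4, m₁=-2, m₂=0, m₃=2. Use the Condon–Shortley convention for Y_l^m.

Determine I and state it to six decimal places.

-0.044418

Checks pass: Σm=0; 10 even; l₃=4∈[0,6].
(2·3+1)(2·3+1)(2·4+1) = 441
Δ: 2! 4! 4! / 11! → 1/34650
sum: t=0:+1/72 t=1:−1/16 t=2:+1/72 = -5/144
3j²(3 3 4; 0 0 0) = Δ·Π!·Σ² = 2/77  (sign -1)
sum: t=1:−1/96 t=2:+1/72 = 1/288
3j²(3 3 4; -2 0 2) = Δ·Π!·Σ² = 1/462  (sign +1)
combine: 4πI² = 441·2/77·1/462 = 3/121
take √, sign -1: I = -0.04441841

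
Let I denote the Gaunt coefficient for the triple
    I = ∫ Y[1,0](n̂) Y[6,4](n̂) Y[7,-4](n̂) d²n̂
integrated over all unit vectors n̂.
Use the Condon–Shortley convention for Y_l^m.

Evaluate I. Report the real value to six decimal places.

m-sum 0 ✓  L=14 even ✓  5≤7≤7 ✓
Π(2lᵢ+1) = 3×13×15 = 585
triangle coeff Δ(1,6,7) = 1/1365
Σ_t [0,0]: t=0:+1/518400 = 1/518400
(3j)²=7/195 [(1 6 7; 0 0 0)], sign=-1
Σ_t [0,0]: t=0:+1/7257600 = 1/7257600
(3j)²=11/455 [(1 6 7; 0 4 -4)], sign=-1
⇒ 4πI² = 33/65
I = (+1)√(33/65/(4π)) = 0.20099968

0.201000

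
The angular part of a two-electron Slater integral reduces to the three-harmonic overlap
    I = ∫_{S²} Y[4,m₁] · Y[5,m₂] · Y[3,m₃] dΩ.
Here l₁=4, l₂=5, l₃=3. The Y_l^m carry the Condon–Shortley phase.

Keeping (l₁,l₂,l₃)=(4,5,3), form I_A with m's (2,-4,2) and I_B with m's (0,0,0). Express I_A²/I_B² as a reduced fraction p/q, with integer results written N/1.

Same 4,5,3: normalisation and zero-m 3j drop out of the ratio.
A: Δ: 6! 2! 4! / 13! → 1/180180; sum: t=0:+1/8640 t=1:−1/2880 = -1/4320; 3j²(4 5 3; 2 -4 2) = Δ·Π!·Σ² = 8/429  (sign +1)
B: Δ: 6! 2! 4! / 13! → 1/180180; sum: t=2:+1/576 t=3:−1/144 t=4:+1/576 = -1/288; 3j²(4 5 3; 0 0 0) = Δ·Π!·Σ² = 20/1001  (sign +1)
I_A²/I_B² = (8/429)/(20/1001) = 14/15

14/15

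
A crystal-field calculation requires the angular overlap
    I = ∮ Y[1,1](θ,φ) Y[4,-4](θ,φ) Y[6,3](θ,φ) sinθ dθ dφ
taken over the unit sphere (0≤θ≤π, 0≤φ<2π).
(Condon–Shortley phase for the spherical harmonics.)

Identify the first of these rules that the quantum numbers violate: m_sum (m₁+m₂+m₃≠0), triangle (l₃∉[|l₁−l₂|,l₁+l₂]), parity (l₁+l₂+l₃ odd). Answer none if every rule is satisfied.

triangle

m₁+m₂+m₃ = 1 − 4 + 3 = 0  ✓
triangle: |1−4|=3 ≤ l₃=6 ≤ 1+4=5  ✗
parity: l₁+l₂+l₃ = 11 is odd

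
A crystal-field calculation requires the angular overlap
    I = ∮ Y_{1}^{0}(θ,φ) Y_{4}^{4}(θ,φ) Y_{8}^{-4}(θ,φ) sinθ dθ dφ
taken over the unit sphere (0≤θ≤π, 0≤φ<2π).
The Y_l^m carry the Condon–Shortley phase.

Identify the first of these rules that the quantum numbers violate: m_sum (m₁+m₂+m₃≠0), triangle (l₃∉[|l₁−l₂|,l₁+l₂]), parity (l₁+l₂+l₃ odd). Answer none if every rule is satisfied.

m₁+m₂+m₃ = 0 + 4 − 4 = 0  ✓
triangle: |1−4|=3 ≤ l₃=8 ≤ 1+4=5  ✗
parity: l₁+l₂+l₃ = 13 is odd

triangle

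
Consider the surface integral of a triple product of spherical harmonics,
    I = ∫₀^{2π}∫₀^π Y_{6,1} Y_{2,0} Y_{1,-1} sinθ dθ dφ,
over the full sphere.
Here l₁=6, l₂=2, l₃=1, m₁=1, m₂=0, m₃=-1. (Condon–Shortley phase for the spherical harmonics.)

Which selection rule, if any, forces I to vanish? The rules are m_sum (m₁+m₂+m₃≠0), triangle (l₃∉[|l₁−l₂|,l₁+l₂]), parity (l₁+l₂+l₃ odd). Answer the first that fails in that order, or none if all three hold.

Σmᵢ = 0  ✓
l₃∈[|l₁−l₂|,l₁+l₂]=[4,8], have l₃=1  ✗
Σlᵢ = 9 ⇒ odd

triangle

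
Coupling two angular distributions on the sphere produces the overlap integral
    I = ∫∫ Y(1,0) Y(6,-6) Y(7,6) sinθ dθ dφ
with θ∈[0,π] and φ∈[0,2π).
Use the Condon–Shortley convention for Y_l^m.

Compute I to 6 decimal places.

0.126157

Checks pass: Σm=0; 14 even; l₃=7∈[5,7].
(2·1+1)(2·6+1)(2·7+1) = 585
Δ: 0! 2! 12! / 15! → 1/1365
sum: t=0:+1/518400 = 1/518400
3j²(1 6 7; 0 0 0) = Δ·Π!·Σ² = 7/195  (sign -1)
sum: t=0:+1/479001600 = 1/479001600
3j²(1 6 7; 0 -6 6) = Δ·Π!·Σ² = 1/105  (sign -1)
combine: 4πI² = 585·7/195·1/105 = 1/5
take √, sign +1: I = 0.12615663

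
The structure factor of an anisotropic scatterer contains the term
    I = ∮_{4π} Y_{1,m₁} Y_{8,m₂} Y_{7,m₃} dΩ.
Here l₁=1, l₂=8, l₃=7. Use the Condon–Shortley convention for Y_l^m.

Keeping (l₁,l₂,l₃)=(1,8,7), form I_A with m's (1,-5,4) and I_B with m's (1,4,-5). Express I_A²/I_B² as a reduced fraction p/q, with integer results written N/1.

13/1

Same 1,8,7: normalisation and zero-m 3j drop out of the ratio.
A: Δ: 2! 0! 14! / 17! → 1/2040; sum: t=0:+1/479001600 = 1/479001600; 3j²(1 8 7; 1 -5 4) = Δ·Π!·Σ² = 13/340  (sign -1)
B: Δ: 2! 0! 14! / 17! → 1/2040; sum: t=0:+1/1916006400 = 1/1916006400; 3j²(1 8 7; 1 4 -5) = Δ·Π!·Σ² = 1/340  (sign +1)
I_A²/I_B² = (13/340)/(1/340) = 13/1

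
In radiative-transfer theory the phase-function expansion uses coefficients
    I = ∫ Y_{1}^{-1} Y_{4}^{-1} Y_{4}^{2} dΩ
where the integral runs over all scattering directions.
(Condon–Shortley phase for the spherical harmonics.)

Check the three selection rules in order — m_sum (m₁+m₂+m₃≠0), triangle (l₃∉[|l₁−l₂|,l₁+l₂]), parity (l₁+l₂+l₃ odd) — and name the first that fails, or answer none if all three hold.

Σmᵢ = 0  ✓
l₃∈[|l₁−l₂|,l₁+l₂]=[3,5], have l₃=4  ✓
Σlᵢ = 9 ⇒ odd  ✗

parity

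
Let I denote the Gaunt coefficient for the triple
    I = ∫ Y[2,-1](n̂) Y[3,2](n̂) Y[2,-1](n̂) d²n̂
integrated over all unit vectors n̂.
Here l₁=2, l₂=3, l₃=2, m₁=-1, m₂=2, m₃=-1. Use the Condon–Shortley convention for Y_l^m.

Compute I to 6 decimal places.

0.000000

l₁+l₂+l₃=7 is odd: 3j(l;000)=0 ⇒ I=0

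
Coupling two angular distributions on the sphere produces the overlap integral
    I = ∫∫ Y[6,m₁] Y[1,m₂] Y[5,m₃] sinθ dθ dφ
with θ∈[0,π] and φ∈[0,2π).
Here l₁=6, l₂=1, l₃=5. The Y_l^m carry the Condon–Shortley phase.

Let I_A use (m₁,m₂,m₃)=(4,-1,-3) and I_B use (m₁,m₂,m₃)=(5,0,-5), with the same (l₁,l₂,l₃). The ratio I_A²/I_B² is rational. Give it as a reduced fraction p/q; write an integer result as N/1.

Same 6,1,5: normalisation and zero-m 3j drop out of the ratio.
A: Δ: 2! 10! 0! / 13! → 1/858; sum: t=0:+1/161280 = 1/161280; 3j²(6 1 5; 4 -1 -3) = Δ·Π!·Σ² = 15/286  (sign +1)
B: Δ: 2! 10! 0! / 13! → 1/858; sum: t=1:−1/3628800 = -1/3628800; 3j²(6 1 5; 5 0 -5) = Δ·Π!·Σ² = 1/78  (sign -1)
I_A²/I_B² = (15/286)/(1/78) = 45/11

45/11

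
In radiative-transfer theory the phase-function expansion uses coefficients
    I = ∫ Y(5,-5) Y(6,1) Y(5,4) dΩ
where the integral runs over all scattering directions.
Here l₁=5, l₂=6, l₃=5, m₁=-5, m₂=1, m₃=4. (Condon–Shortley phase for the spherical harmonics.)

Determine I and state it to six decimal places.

m-sum 0 ✓  L=16 even ✓  1≤5≤11 ✓
Π(2lᵢ+1) = 11×13×11 = 1573
triangle coeff Δ(5,6,5) = 1/28588560
Σ_t [1,5]: t=1:−1/345600 t=2:+1/13824 t=3:−1/5184 t=4:+1/13824 t=5:−1/345600 = -7/129600
(3j)²=80/7293 [(5 6 5; 0 0 0)], sign=+1
Σ_t [6,6]: t=6:+1/2073600 = 1/2073600
(3j)²=63/9724 [(5 6 5; -5 1 4)], sign=-1
⇒ 4πI² = 420/3757
I = (-1)√(420/3757/(4π)) = -0.09431898

-0.094319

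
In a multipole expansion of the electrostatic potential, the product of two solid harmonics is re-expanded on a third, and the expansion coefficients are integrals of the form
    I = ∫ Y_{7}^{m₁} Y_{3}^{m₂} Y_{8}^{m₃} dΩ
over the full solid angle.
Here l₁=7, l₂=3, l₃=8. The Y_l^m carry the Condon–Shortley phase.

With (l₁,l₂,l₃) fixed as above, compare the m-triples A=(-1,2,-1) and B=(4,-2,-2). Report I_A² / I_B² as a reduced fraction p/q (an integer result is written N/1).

Shared (l₁,l₂,l₃)=(7,3,8): N and (l;000)² cancel in I_A²/I_B².
A: Δ = 2!·12!·4!/19! = 1/5290740; Racah Σ t=1..2: t=1:−1/14515200 t=2:+1/6220800 = 1/10886400; ⇒ 3j(7 3 8; -1 2 -1)² = 128/12597, sgn -1
B: Δ = 2!·12!·4!/19! = 1/5290740; Racah Σ t=0..1: t=0:+1/26127360 t=1:−1/174182400 = 17/522547200; ⇒ 3j(7 3 8; 4 -2 -2)² = 935/62244, sgn +1
I_A²/I_B² = (128/12597)/(935/62244) = 10752/15895

10752/15895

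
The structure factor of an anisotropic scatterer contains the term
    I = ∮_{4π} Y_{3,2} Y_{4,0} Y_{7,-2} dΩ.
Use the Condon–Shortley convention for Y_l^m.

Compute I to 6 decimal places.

m-sum 0 ✓  L=14 even ✓  1≤7≤7 ✓
Π(2lᵢ+1) = 7×9×15 = 945
triangle coeff Δ(3,4,7) = 1/45045
Σ_t [0,0]: t=0:+1/20736 = 1/20736
(3j)²=35/1287 [(3 4 7; 0 0 0)], sign=-1
Σ_t [0,0]: t=0:+1/69120 = 1/69120
(3j)²=2/143 [(3 4 7; 2 0 -2)], sign=-1
⇒ 4πI² = 7350/20449
I = (+1)√(7350/20449/(4π)) = 0.16912301

0.169123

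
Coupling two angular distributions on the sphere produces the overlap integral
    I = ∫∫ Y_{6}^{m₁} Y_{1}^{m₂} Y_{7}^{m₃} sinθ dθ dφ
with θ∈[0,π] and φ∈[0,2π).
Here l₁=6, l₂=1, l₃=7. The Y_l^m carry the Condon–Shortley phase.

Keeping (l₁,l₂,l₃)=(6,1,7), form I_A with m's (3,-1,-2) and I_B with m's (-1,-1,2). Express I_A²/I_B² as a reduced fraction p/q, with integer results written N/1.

5/18

l's match ⇒ only the (l;m) 3-j factors differ between A and B.
A: triangle coeff Δ(6,1,7) = 1/1365; Σ_t [0,0]: t=0:+1/4354560 = 1/4354560; (3j)²=2/273 [(6 1 7; 3 -1 -2)], sign=-1
B: triangle coeff Δ(6,1,7) = 1/1365; Σ_t [0,0]: t=0:+1/1209600 = 1/1209600; (3j)²=12/455 [(6 1 7; -1 -1 2)], sign=-1
I_A²/I_B² = (2/273)/(12/455) = 5/18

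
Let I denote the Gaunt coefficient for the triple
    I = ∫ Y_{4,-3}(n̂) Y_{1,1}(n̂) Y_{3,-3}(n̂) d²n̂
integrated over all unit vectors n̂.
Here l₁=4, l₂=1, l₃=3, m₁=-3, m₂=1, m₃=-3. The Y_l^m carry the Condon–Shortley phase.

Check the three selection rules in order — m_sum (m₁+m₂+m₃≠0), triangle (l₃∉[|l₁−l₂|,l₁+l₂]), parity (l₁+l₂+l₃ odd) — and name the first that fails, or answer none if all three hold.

Σmᵢ = -5  ✗
l₃∈[|l₁−l₂|,l₁+l₂]=[3,5], have l₃=3
Σlᵢ = 8 ⇒ even

m_sum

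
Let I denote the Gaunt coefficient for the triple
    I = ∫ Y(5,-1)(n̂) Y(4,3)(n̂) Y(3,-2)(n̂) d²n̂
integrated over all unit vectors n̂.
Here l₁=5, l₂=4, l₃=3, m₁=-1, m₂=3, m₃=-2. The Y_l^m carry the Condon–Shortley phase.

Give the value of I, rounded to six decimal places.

Checks pass: Σm=0; 12 even; l₃=3∈[1,9].
(2·5+1)(2·4+1)(2·3+1) = 693
Δ: 6! 4! 2! / 13! → 1/180180
sum: t=2:+1/576 t=3:−1/144 t=4:+1/576 = -1/288
3j²(5 4 3; 0 0 0) = Δ·Π!·Σ² = 20/1001  (sign +1)
sum: t=5:−1/1440 t=6:+1/17280 = -11/17280
3j²(5 4 3; -1 3 -2) = Δ·Π!·Σ² = 11/468  (sign +1)
combine: 4πI² = 693·20/1001·11/468 = 55/169
take √, sign +1: I = 0.16092854

0.160929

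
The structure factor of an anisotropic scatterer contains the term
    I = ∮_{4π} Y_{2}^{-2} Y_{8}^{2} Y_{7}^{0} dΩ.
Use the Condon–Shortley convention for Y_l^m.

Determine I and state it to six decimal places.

0.000000

Σlᵢ=17 odd — θ-integrand is odd under cosθ→−cosθ; I=0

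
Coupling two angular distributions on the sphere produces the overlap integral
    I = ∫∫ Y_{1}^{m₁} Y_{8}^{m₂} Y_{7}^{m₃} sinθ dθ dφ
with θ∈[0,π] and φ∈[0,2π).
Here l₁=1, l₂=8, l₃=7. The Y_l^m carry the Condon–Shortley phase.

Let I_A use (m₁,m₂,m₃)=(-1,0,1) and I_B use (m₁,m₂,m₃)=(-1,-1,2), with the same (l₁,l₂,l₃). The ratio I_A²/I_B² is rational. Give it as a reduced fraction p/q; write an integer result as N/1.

4/3

Same 1,8,7: normalisation and zero-m 3j drop out of the ratio.
A: Δ: 2! 0! 14! / 17! → 1/2040; sum: t=2:+1/58060800 = 1/58060800; 3j²(1 8 7; -1 0 1) = Δ·Π!·Σ² = 7/510  (sign +1)
B: Δ: 2! 0! 14! / 17! → 1/2040; sum: t=2:+1/87091200 = 1/87091200; 3j²(1 8 7; -1 -1 2) = Δ·Π!·Σ² = 7/680  (sign -1)
I_A²/I_B² = (7/510)/(7/680) = 4/3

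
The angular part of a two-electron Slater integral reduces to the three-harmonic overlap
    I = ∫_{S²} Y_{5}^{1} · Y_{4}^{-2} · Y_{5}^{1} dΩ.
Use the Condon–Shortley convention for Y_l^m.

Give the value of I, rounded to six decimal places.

0.137240

Rules hold: Σm=0, L=14 even, 1≤5≤9.
N = 11·9·11 = 1089
Δ = 4!·6!·4!/15! = 1/3153150
Racah Σ t=0..4: t=0:+1/69120 t=1:−1/1728 t=2:+1/576 t=3:−1/1728 t=4:+1/69120 = 7/11520
⇒ 3j(5 4 5; 0 0 0)² = 2/143, sgn -1
Racah Σ t=0..2: t=0:+1/4608 t=1:−1/1296 t=2:+1/4608 = -7/20736
⇒ 3j(5 4 5; 1 -2 1)² = 20/1287, sgn -1
4πI² = N·(3j₀)²·(3jₘ)² = 40/169
I = +1·√(0.236686/4π) = 0.13724032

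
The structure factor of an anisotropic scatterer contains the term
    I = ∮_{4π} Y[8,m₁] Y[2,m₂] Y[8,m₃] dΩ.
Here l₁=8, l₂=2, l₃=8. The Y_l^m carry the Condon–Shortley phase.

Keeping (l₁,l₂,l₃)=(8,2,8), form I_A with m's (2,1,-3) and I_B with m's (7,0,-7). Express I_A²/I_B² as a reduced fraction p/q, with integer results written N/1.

Same 8,2,8: normalisation and zero-m 3j drop out of the ratio.
A: Δ: 2! 14! 2! / 19! → 1/348840; sum: t=1:−1/87091200 t=2:+1/174182400 = -1/174182400; 3j²(8 2 8; 2 1 -3) = Δ·Π!·Σ² = 55/7752  (sign +1)
B: Δ: 2! 14! 2! / 19! → 1/348840; sum: t=0:+1/24908083200 t=1:−1/87178291200 = 1/34871316480; 3j²(8 2 8; 7 0 -7) = Δ·Π!·Σ² = 125/7752  (sign -1)
I_A²/I_B² = (55/7752)/(125/7752) = 11/25

11/25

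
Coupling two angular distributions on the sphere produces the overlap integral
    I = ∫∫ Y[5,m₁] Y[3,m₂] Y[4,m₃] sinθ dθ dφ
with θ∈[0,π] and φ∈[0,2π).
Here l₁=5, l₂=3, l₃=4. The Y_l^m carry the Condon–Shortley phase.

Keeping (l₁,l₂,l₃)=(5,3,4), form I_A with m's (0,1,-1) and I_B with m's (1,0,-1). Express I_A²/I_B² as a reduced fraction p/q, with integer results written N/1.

5/722

Same 5,3,4: normalisation and zero-m 3j drop out of the ratio.
A: Δ: 4! 6! 2! / 13! → 1/180180; sum: t=2:+1/288 t=3:−1/288 t=4:+1/5760 = 1/5760; 3j²(5 3 4; 0 1 -1) = Δ·Π!·Σ² = 1/12012  (sign -1)
B: Δ: 4! 6! 2! / 13! → 1/180180; sum: t=1:−1/432 t=2:+1/192 t=3:−1/1440 = 19/8640; 3j²(5 3 4; 1 0 -1) = Δ·Π!·Σ² = 361/30030  (sign -1)
I_A²/I_B² = (1/12012)/(361/30030) = 5/722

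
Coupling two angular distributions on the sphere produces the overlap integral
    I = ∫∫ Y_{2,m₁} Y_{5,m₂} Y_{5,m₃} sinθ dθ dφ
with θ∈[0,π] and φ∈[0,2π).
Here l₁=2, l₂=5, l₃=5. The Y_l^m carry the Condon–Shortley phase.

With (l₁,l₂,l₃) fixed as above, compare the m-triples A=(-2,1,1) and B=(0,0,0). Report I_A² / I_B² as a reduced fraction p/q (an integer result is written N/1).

3/2

Same 2,5,5: normalisation and zero-m 3j drop out of the ratio.
A: Δ: 2! 2! 8! / 13! → 1/38610; sum: t=2:+1/2304 = 1/2304; 3j²(2 5 5; -2 1 1) = Δ·Π!·Σ² = 5/143  (sign +1)
B: Δ: 2! 2! 8! / 13! → 1/38610; sum: t=0:+1/2880 t=1:−1/576 t=2:+1/2880 = -1/960; 3j²(2 5 5; 0 0 0) = Δ·Π!·Σ² = 10/429  (sign +1)
I_A²/I_B² = (5/143)/(10/429) = 3/2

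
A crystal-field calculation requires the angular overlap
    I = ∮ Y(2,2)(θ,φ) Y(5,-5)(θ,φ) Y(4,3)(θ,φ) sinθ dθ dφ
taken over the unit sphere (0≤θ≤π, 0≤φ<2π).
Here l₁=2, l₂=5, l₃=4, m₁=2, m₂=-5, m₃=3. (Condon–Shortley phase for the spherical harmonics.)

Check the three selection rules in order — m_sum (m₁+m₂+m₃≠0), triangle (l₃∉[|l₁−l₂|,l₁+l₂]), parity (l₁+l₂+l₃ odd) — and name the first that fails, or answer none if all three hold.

parity

m₁+m₂+m₃ = 2 − 5 + 3 = 0  ✓
triangle: |2−5|=3 ≤ l₃=4 ≤ 2+5=7  ✓
parity: l₁+l₂+l₃ = 11 is odd  ✗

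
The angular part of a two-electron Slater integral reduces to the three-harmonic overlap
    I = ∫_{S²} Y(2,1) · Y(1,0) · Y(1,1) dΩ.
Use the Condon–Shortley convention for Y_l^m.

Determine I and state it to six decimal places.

0.000000

1 + 0 + 1 = 2 ≠ 0: azimuthal integral kills it; I = 0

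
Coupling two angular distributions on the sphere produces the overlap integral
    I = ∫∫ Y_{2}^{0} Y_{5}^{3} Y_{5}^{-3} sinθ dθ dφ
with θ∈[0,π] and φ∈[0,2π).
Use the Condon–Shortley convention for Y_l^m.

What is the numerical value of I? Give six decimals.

Checks pass: Σm=0; 12 even; l₃=5∈[3,7].
(2·2+1)(2·5+1)(2·5+1) = 605
Δ: 2! 2! 8! / 13! → 1/38610
sum: t=0:+1/2880 t=1:−1/576 t=2:+1/2880 = -1/960
3j²(2 5 5; 0 0 0) = Δ·Π!·Σ² = 10/429  (sign +1)
sum: t=0:+1/161280 t=1:−1/5040 t=2:+1/5760 = -1/53760
3j²(2 5 5; 0 3 -3) = Δ·Π!·Σ² = 1/4290  (sign -1)
combine: 4πI² = 605·10/429·1/4290 = 5/1521
take √, sign -1: I = -0.01617393

-0.016174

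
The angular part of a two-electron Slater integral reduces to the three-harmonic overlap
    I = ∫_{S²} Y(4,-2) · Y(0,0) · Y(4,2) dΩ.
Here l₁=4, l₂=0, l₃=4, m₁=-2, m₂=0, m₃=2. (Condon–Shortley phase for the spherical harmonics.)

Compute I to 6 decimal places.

Checks pass: Σm=0; 8 even; l₃=4∈[4,4].
(2·4+1)(2·0+1)(2·4+1) = 81
Δ: 0! 8! 0! / 9! → 1/9
sum: t=0:+1/576 = 1/576
3j²(4 0 4; 0 0 0) = Δ·Π!·Σ² = 1/9  (sign +1)
sum: t=0:+1/1440 = 1/1440
3j²(4 0 4; -2 0 2) = Δ·Π!·Σ² = 1/9  (sign +1)
combine: 4πI² = 81·1/9·1/9 = 1/1
take √, sign +1: I = 0.28209479

0.282095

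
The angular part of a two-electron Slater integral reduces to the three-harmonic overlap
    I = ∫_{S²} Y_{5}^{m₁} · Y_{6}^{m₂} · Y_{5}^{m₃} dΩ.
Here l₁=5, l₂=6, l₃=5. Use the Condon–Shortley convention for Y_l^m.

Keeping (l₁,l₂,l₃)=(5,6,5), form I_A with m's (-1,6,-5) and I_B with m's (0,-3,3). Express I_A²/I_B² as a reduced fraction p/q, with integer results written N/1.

66/125

Same 5,6,5: normalisation and zero-m 3j drop out of the ratio.
A: Δ: 6! 4! 6! / 17! → 1/28588560; sum: t=6:+1/12441600 = 1/12441600; 3j²(5 6 5; -1 6 -5) = Δ·Π!·Σ² = 3/442  (sign +1)
B: Δ: 6! 4! 6! / 17! → 1/28588560; sum: t=1:−1/138240 t=2:+1/34560 t=3:−1/103680 = 1/82944; 3j²(5 6 5; 0 -3 3) = Δ·Π!·Σ² = 125/9724  (sign +1)
I_A²/I_B² = (3/442)/(125/9724) = 66/125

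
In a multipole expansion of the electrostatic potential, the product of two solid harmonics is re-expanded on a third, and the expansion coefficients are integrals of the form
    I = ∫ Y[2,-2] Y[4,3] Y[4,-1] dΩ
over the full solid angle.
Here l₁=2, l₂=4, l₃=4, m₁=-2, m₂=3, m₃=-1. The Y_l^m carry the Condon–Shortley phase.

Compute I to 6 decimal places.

m-sum 0 ✓  L=10 even ✓  2≤4≤6 ✓
Π(2lᵢ+1) = 5×9×9 = 405
triangle coeff Δ(2,4,4) = 1/13860
Σ_t [0,2]: t=0:+1/192 t=1:−1/36 t=2:+1/192 = -5/288
(3j)²=20/693 [(2 4 4; 0 0 0)], sign=-1
Σ_t [2,2]: t=2:+1/480 = 1/480
(3j)²=3/110 [(2 4 4; -2 3 -1)], sign=-1
⇒ 4πI² = 270/847
I = (+1)√(270/847/(4π)) = 0.15927046

0.159270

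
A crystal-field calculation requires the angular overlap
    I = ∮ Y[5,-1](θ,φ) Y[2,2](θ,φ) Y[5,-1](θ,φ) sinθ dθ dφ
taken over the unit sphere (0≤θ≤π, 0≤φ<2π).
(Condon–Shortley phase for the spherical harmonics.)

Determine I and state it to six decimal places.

0.198089

m-sum 0 ✓  L=12 even ✓  3≤5≤7 ✓
Π(2lᵢ+1) = 11×5×11 = 605
triangle coeff Δ(5,2,5) = 1/38610
Σ_t [0,2]: t=0:+1/2880 t=1:−1/576 t=2:+1/2880 = -1/960
(3j)²=10/429 [(5 2 5; 0 0 0)], sign=+1
Σ_t [2,2]: t=2:+1/2304 = 1/2304
(3j)²=5/143 [(5 2 5; -1 2 -1)], sign=+1
⇒ 4πI² = 250/507
I = (+1)√(250/507/(4π)) = 0.19808933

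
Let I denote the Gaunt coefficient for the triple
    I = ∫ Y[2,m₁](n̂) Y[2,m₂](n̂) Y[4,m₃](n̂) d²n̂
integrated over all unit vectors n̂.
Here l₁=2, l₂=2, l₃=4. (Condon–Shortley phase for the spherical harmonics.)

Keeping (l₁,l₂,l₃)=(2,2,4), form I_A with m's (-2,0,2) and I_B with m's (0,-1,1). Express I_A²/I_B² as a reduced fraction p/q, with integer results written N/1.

1/2

l's match ⇒ only the (l;m) 3-j factors differ between A and B.
A: triangle coeff Δ(2,2,4) = 1/630; Σ_t [0,0]: t=0:+1/96 = 1/96; (3j)²=1/42 [(2 2 4; -2 0 2)], sign=+1
B: triangle coeff Δ(2,2,4) = 1/630; Σ_t [0,0]: t=0:+1/24 = 1/24; (3j)²=1/21 [(2 2 4; 0 -1 1)], sign=-1
I_A²/I_B² = (1/42)/(1/21) = 1/2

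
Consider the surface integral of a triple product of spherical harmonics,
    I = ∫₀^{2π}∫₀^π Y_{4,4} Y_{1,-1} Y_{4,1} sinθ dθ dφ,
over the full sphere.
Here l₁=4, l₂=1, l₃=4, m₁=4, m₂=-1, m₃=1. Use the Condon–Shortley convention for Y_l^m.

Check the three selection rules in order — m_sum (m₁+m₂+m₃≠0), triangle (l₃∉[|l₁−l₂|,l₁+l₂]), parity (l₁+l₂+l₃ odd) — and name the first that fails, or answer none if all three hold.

Σmᵢ = 4  ✗
l₃∈[|l₁−l₂|,l₁+l₂]=[3,5], have l₃=4
Σlᵢ = 9 ⇒ odd

m_sum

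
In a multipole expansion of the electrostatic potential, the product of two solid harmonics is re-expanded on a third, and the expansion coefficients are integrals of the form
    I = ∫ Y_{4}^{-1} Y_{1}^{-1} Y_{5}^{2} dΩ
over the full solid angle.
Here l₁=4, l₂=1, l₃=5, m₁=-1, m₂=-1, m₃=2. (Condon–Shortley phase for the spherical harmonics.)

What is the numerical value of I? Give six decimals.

0.225034

Checks pass: Σm=0; 10 even; l₃=5∈[3,5].
(2·4+1)(2·1+1)(2·5+1) = 297
Δ: 0! 8! 2! / 11! → 1/495
sum: t=0:+1/576 = 1/576
3j²(4 1 5; 0 0 0) = Δ·Π!·Σ² = 5/99  (sign -1)
sum: t=0:+1/1440 = 1/1440
3j²(4 1 5; -1 -1 2) = Δ·Π!·Σ² = 7/165  (sign -1)
combine: 4πI² = 297·5/99·7/165 = 7/11
take √, sign +1: I = 0.22503380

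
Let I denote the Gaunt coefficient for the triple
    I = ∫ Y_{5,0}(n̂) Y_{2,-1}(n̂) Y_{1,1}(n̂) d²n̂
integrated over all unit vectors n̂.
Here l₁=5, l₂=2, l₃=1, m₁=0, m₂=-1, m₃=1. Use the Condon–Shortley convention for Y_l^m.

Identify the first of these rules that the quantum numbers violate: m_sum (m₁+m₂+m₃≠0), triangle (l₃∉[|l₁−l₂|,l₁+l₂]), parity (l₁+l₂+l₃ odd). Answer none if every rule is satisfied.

triangle

Σmᵢ = 0  ✓
l₃∈[|l₁−l₂|,l₁+l₂]=[3,7], have l₃=1  ✗
Σlᵢ = 8 ⇒ even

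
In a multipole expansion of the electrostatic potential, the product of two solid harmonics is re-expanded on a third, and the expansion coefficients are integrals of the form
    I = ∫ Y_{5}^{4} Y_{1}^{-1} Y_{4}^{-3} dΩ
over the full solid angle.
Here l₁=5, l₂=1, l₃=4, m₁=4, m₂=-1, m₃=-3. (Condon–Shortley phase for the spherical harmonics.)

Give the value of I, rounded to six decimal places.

m-sum 0 ✓  L=10 even ✓  4≤4≤6 ✓
Π(2lᵢ+1) = 11×3×9 = 297
triangle coeff Δ(5,1,4) = 1/495
Σ_t [1,1]: t=1:−1/576 = -1/576
(3j)²=5/99 [(5 1 4; 0 0 0)], sign=-1
Σ_t [0,0]: t=0:+1/10080 = 1/10080
(3j)²=4/55 [(5 1 4; 4 -1 -3)], sign=-1
⇒ 4πI² = 12/11
I = (+1)√(12/11/(4π)) = 0.29463840

0.294638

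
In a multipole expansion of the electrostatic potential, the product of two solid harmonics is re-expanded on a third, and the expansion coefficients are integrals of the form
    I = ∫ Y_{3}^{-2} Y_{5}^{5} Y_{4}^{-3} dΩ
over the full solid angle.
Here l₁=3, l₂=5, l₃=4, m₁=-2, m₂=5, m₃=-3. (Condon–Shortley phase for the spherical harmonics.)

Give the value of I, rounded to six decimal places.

Rules hold: Σm=0, L=12 even, 2≤4≤8.
N = 7·11·9 = 693
Δ = 4!·2!·6!/13! = 1/180180
Racah Σ t=1..3: t=1:−1/576 t=2:+1/144 t=3:−1/576 = 1/288
⇒ 3j(3 5 4; 0 0 0)² = 20/1001, sgn +1
Racah Σ t=4..4: t=4:+1/17280 = 1/17280
⇒ 3j(3 5 4; -2 5 -3)² = 35/858, sgn -1
4πI² = N·(3j₀)²·(3jₘ)² = 1050/1859
I = -1·√(0.56482/4π) = -0.21200691

-0.212007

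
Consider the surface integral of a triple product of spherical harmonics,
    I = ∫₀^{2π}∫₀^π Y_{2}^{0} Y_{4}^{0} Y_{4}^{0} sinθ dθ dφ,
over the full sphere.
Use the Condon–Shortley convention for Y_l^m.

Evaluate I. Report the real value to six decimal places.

0.163840

m-sum 0 ✓  L=10 even ✓  2≤4≤6 ✓
Π(2lᵢ+1) = 5×9×9 = 405
triangle coeff Δ(2,4,4) = 1/13860
Σ_t [0,2]: t=0:+1/192 t=1:−1/36 t=2:+1/192 = -5/288
(3j)²=20/693 [(2 4 4; 0 0 0)], sign=-1
(m-triple is (0,0,0) — same symbol as above.)
⇒ 4πI² = 2000/5929
I = (+1)√(2000/5929/(4π)) = 0.16383977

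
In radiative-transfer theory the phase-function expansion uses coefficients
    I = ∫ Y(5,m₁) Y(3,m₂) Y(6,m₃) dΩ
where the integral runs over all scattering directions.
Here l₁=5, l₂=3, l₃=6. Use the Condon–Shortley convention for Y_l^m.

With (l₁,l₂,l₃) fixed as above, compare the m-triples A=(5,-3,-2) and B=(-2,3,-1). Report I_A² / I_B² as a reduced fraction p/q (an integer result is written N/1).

l's match ⇒ only the (l;m) 3-j factors differ between A and B.
A: triangle coeff Δ(5,3,6) = 1/675675; Σ_t [0,0]: t=0:+1/1935360 = 1/1935360; (3j)²=1/1001 [(5 3 6; 5 -3 -2)], sign=+1
B: triangle coeff Δ(5,3,6) = 1/675675; Σ_t [2,2]: t=2:+1/34560 = 1/34560; (3j)²=7/429 [(5 3 6; -2 3 -1)], sign=-1
I_A²/I_B² = (1/1001)/(7/429) = 3/49

3/49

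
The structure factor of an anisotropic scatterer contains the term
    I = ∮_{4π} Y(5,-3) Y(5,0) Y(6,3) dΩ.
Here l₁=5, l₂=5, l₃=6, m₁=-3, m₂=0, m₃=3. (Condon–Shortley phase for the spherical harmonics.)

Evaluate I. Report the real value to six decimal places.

m-sum 0 ✓  L=16 even ✓  0≤6≤10 ✓
Π(2lᵢ+1) = 11×11×13 = 1573
triangle coeff Δ(5,5,6) = 1/28588560
Σ_t [0,4]: t=0:+1/345600 t=1:−1/13824 t=2:+1/5184 t=3:−1/13824 t=4:+1/345600 = 7/129600
(3j)²=80/7293 [(5 5 6; 0 0 0)], sign=+1
Σ_t [2,4]: t=2:+1/103680 t=3:−1/34560 t=4:+1/138240 = -1/82944
(3j)²=125/9724 [(5 5 6; -3 0 3)], sign=+1
⇒ 4πI² = 2500/11271
I = (+1)√(2500/11271/(4π)) = 0.13285682

0.132857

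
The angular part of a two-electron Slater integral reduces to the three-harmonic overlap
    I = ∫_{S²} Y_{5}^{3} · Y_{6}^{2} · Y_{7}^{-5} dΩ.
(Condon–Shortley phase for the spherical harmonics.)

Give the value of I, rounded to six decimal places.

Rules hold: Σm=0, L=18 even, 1≤7≤11.
N = 11·13·15 = 2145
Δ = 4!·6!·8!/19! = 1/174594420
Racah Σ t=0..4: t=0:+1/4147200 t=1:−1/207360 t=2:+1/82944 t=3:−1/207360 t=4:+1/4147200 = 1/345600
⇒ 3j(5 6 7; 0 0 0)² = 420/46189, sgn -1
Racah Σ t=0..2: t=0:+1/46448640 t=1:−1/3628800 t=2:+1/4147200 = -1/77414400
⇒ 3j(5 6 7; 3 2 -5)² = 3/41990, sgn -1
4πI² = N·(3j₀)²·(3jₘ)² = 1890/1356277
I = +1·√(0.00139352/4π) = 0.01053057

0.010531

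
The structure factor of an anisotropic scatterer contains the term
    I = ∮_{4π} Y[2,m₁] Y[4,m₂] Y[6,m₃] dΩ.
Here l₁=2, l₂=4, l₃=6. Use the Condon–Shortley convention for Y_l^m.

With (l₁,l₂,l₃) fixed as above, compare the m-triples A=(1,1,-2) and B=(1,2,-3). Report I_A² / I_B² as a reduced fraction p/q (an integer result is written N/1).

8/9

l's match ⇒ only the (l;m) 3-j factors differ between A and B.
A: triangle coeff Δ(2,4,6) = 1/6435; Σ_t [0,0]: t=0:+1/4320 = 1/4320; (3j)²=224/6435 [(2 4 6; 1 1 -2)], sign=+1
B: triangle coeff Δ(2,4,6) = 1/6435; Σ_t [0,0]: t=0:+1/8640 = 1/8640; (3j)²=28/715 [(2 4 6; 1 2 -3)], sign=-1
I_A²/I_B² = (224/6435)/(28/715) = 8/9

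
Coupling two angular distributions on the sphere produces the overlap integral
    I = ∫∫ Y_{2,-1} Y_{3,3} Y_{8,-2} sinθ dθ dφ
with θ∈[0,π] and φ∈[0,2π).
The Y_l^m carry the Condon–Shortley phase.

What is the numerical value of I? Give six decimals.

l₃=8 ∉ [1,5] — triangle fails ⇒ I = 0

0.000000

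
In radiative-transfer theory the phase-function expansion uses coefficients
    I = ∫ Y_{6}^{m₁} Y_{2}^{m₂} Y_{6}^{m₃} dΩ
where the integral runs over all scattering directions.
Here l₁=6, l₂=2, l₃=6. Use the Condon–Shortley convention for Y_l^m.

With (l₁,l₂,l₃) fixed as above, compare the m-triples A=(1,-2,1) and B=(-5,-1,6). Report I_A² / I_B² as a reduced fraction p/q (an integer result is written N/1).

147/121

Same 6,2,6: normalisation and zero-m 3j drop out of the ratio.
A: Δ: 2! 10! 2! / 15! → 1/90090; sum: t=0:+1/57600 = 1/57600; 3j²(6 2 6; 1 -2 1) = Δ·Π!·Σ² = 21/715  (sign -1)
B: Δ: 2! 10! 2! / 15! → 1/90090; sum: t=1:−1/7257600 = -1/7257600; 3j²(6 2 6; -5 -1 6) = Δ·Π!·Σ² = 11/455  (sign -1)
I_A²/I_B² = (21/715)/(11/455) = 147/121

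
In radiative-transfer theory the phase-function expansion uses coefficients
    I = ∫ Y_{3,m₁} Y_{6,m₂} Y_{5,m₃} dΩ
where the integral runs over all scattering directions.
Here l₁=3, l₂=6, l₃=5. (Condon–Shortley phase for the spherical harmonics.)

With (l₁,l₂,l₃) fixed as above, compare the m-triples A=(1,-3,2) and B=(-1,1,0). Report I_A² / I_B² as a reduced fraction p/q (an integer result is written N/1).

l's match ⇒ only the (l;m) 3-j factors differ between A and B.
A: triangle coeff Δ(3,6,5) = 1/675675; Σ_t [0,2]: t=0:+1/34560 t=1:−1/8640 t=2:+1/40320 = -1/16128; (3j)²=18/1001 [(3 6 5; 1 -3 2)], sign=+1
B: triangle coeff Δ(3,6,5) = 1/675675; Σ_t [2,4]: t=2:+1/5760 t=3:−1/3456 t=4:+1/34560 = -1/11520; (3j)²=2/429 [(3 6 5; -1 1 0)], sign=+1
I_A²/I_B² = (18/1001)/(2/429) = 27/7

27/7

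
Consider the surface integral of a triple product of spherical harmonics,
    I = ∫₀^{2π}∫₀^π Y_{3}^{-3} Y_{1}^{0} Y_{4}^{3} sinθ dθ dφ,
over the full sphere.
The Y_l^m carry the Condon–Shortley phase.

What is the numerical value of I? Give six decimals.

-0.162868

Checks pass: Σm=0; 8 even; l₃=4∈[2,4].
(2·3+1)(2·1+1)(2·4+1) = 189
Δ: 0! 6! 2! / 9! → 1/252
sum: t=0:+1/36 = 1/36
3j²(3 1 4; 0 0 0) = Δ·Π!·Σ² = 4/63  (sign +1)
sum: t=0:+1/720 = 1/720
3j²(3 1 4; -3 0 3) = Δ·Π!·Σ² = 1/36  (sign -1)
combine: 4πI² = 189·4/63·1/36 = 1/3
take √, sign -1: I = -0.16286750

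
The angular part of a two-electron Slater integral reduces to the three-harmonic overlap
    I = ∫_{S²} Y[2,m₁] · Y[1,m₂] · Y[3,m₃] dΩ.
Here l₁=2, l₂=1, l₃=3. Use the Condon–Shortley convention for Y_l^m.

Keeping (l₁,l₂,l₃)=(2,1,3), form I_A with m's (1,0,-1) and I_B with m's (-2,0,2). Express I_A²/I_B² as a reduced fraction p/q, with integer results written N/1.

l's match ⇒ only the (l;m) 3-j factors differ between A and B.
A: triangle coeff Δ(2,1,3) = 1/105; Σ_t [0,0]: t=0:+1/6 = 1/6; (3j)²=8/105 [(2 1 3; 1 0 -1)], sign=+1
B: triangle coeff Δ(2,1,3) = 1/105; Σ_t [0,0]: t=0:+1/24 = 1/24; (3j)²=1/21 [(2 1 3; -2 0 2)], sign=-1
I_A²/I_B² = (8/105)/(1/21) = 8/5

8/5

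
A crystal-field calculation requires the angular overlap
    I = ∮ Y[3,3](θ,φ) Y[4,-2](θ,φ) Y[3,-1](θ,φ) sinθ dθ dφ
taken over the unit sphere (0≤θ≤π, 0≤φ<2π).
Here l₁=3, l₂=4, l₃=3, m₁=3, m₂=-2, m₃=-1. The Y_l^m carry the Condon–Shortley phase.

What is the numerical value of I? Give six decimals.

m-sum 0 ✓  L=10 even ✓  1≤3≤7 ✓
Π(2lᵢ+1) = 7×9×7 = 441
triangle coeff Δ(3,4,3) = 1/34650
Σ_t [1,3]: t=1:−1/72 t=2:+1/16 t=3:−1/72 = 5/144
(3j)²=2/77 [(3 4 3; 0 0 0)], sign=-1
Σ_t [0,0]: t=0:+1/192 = 1/192
(3j)²=3/77 [(3 4 3; 3 -2 -1)], sign=+1
⇒ 4πI² = 54/121
I = (-1)√(54/121/(4π)) = -0.18845135

-0.188451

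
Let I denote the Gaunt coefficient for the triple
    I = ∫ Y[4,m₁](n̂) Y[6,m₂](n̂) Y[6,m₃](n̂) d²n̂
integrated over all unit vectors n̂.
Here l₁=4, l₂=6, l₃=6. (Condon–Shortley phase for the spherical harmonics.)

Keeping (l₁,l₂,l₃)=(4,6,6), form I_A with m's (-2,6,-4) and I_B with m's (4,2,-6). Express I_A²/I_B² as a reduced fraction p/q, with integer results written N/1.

135/14

Shared (l₁,l₂,l₃)=(4,6,6): N and (l;000)² cancel in I_A²/I_B².
A: Δ = 4!·4!·8!/17! = 1/15315300; Racah Σ t=4..4: t=4:+1/3870720 = 1/3870720; ⇒ 3j(4 6 6; -2 6 -4)² = 135/6188, sgn +1
B: Δ = 4!·4!·8!/17! = 1/15315300; Racah Σ t=0..0: t=0:+1/23224320 = 1/23224320; ⇒ 3j(4 6 6; 4 2 -6)² = 1/442, sgn +1
I_A²/I_B² = (135/6188)/(1/442) = 135/14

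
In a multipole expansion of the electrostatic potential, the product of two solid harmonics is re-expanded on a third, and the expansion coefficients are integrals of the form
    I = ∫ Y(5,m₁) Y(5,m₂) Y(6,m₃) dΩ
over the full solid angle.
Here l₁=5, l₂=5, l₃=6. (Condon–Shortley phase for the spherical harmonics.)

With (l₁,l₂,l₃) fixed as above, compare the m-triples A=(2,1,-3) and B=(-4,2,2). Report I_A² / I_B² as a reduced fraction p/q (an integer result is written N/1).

l's match ⇒ only the (l;m) 3-j factors differ between A and B.
A: triangle coeff Δ(5,5,6) = 1/28588560; Σ_t [0,3]: t=0:+1/622080 t=1:−1/34560 t=2:+1/23040 t=3:−1/155520 = 1/103680; (3j)²=9/2431 [(5 5 6; 2 1 -3)], sign=-1
B: triangle coeff Δ(5,5,6) = 1/28588560; Σ_t [3,4]: t=3:−1/207360 t=4:+1/103680 = 1/207360; (3j)²=21/2431 [(5 5 6; -4 2 2)], sign=+1
I_A²/I_B² = (9/2431)/(21/2431) = 3/7

3/7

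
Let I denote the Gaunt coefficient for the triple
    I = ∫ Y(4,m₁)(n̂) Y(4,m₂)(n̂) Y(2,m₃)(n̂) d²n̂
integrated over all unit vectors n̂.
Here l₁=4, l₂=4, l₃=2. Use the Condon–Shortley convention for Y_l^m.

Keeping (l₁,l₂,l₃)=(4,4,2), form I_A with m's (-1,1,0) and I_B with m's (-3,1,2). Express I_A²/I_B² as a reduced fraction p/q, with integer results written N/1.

289/378

Same 4,4,2: normalisation and zero-m 3j drop out of the ratio.
A: Δ: 6! 2! 2! / 11! → 1/13860; sum: t=3:−1/144 t=4:+1/48 t=5:−1/480 = 17/1440; 3j²(4 4 2; -1 1 0) = Δ·Π!·Σ² = 289/13860  (sign +1)
B: Δ: 6! 2! 2! / 11! → 1/13860; sum: t=5:−1/480 = -1/480; 3j²(4 4 2; -3 1 2) = Δ·Π!·Σ² = 3/110  (sign -1)
I_A²/I_B² = (289/13860)/(3/110) = 289/378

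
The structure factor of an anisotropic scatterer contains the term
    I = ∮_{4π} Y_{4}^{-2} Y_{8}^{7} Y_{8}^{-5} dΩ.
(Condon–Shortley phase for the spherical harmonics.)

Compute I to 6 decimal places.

-0.166658

Rules hold: Σm=0, L=20 even, 4≤8≤12.
N = 9·17·17 = 2601
Δ = 4!·4!·12!/21! = 1/185175900
Racah Σ t=0..4: t=0:+1/557383680 t=1:−1/21772800 t=2:+1/8294400 t=3:−1/21772800 t=4:+1/557383680 = 1/30965760
⇒ 3j(4 8 8; 0 0 0)² = 36/4199, sgn +1
Racah Σ t=3..4: t=3:−1/17244057600 t=4:+1/3832012800 = 1/4926873600
⇒ 3j(4 8 8; -2 7 -5)² = 91/5814, sgn -1
4πI² = N·(3j₀)²·(3jₘ)² = 126/361
I = -1·√(0.34903/4π) = -0.16665822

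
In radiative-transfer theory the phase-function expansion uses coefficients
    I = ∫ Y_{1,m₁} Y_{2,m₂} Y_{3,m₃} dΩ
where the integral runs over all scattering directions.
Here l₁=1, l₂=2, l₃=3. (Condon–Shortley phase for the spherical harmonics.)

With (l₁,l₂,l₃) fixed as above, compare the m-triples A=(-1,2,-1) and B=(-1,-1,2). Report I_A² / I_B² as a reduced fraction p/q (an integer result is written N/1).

l's match ⇒ only the (l;m) 3-j factors differ between A and B.
A: triangle coeff Δ(1,2,3) = 1/105; Σ_t [0,0]: t=0:+1/48 = 1/48; (3j)²=1/105 [(1 2 3; -1 2 -1)], sign=+1
B: triangle coeff Δ(1,2,3) = 1/105; Σ_t [0,0]: t=0:+1/12 = 1/12; (3j)²=2/21 [(1 2 3; -1 -1 2)], sign=-1
I_A²/I_B² = (1/105)/(2/21) = 1/10

1/10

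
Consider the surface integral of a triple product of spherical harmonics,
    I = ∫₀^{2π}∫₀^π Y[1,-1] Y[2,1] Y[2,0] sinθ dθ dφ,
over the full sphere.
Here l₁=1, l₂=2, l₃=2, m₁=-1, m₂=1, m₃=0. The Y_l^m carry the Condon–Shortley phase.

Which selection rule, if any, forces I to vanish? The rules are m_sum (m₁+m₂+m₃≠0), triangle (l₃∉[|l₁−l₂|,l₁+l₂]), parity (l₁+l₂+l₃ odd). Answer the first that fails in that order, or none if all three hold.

m₁+m₂+m₃ = -1 + 1 + 0 = 0  ✓
triangle: |1−2|=1 ≤ l₃=2 ≤ 1+2=3  ✓
parity: l₁+l₂+l₃ = 5 is odd  ✗

parity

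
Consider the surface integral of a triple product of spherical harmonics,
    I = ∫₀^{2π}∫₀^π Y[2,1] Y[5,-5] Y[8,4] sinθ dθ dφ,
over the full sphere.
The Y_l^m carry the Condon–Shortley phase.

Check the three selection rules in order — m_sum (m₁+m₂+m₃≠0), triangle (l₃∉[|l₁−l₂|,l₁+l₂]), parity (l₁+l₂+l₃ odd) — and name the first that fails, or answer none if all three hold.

triangle

Σmᵢ = 0  ✓
l₃∈[|l₁−l₂|,l₁+l₂]=[3,7], have l₃=8  ✗
Σlᵢ = 15 ⇒ odd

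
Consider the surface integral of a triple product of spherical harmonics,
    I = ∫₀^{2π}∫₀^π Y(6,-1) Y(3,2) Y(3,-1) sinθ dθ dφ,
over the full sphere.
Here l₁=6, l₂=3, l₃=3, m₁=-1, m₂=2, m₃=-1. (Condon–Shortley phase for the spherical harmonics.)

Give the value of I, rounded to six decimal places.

Checks pass: Σm=0; 12 even; l₃=3∈[3,9].
(2·6+1)(2·3+1)(2·3+1) = 637
Δ: 6! 6! 0! / 13! → 1/12012
sum: t=3:−1/1296 = -1/1296
3j²(6 3 3; 0 0 0) = Δ·Π!·Σ² = 100/3003  (sign +1)
sum: t=5:−1/5760 = -1/5760
3j²(6 3 3; -1 2 -1) = Δ·Π!·Σ² = 5/572  (sign -1)
combine: 4πI² = 637·100/3003·5/572 = 875/4719
take √, sign -1: I = -0.12147142

-0.121471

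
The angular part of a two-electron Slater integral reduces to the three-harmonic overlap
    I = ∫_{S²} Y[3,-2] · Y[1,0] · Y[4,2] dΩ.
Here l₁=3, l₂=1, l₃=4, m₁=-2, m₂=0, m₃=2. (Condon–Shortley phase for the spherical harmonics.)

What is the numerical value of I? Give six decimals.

0.213244

Rules hold: Σm=0, L=8 even, 2≤4≤4.
N = 7·3·9 = 189
Δ = 0!·6!·2!/9! = 1/252
Racah Σ t=0..0: t=0:+1/36 = 1/36
⇒ 3j(3 1 4; 0 0 0)² = 4/63, sgn +1
Racah Σ t=0..0: t=0:+1/120 = 1/120
⇒ 3j(3 1 4; -2 0 2)² = 1/21, sgn +1
4πI² = N·(3j₀)²·(3jₘ)² = 4/7
I = +1·√(0.571429/4π) = 0.21324362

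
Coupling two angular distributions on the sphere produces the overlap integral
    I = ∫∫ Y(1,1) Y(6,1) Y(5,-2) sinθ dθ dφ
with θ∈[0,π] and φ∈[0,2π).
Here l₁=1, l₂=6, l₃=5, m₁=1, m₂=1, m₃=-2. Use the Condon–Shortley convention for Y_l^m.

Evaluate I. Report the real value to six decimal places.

-0.129207

Checks pass: Σm=0; 12 even; l₃=5∈[5,7].
(2·1+1)(2·6+1)(2·5+1) = 429
Δ: 2! 0! 10! / 13! → 1/858
sum: t=1:−1/14400 = -1/14400
3j²(1 6 5; 0 0 0) = Δ·Π!·Σ² = 6/143  (sign +1)
sum: t=0:+1/60480 = 1/60480
3j²(1 6 5; 1 1 -2) = Δ·Π!·Σ² = 5/429  (sign -1)
combine: 4πI² = 429·6/143·5/429 = 30/143
take √, sign -1: I = -0.12920749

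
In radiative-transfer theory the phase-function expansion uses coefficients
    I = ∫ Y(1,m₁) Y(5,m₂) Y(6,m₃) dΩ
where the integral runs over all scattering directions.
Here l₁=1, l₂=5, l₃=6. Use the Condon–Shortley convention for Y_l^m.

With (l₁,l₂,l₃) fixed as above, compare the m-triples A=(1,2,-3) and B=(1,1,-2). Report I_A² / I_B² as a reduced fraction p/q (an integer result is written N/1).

l's match ⇒ only the (l;m) 3-j factors differ between A and B.
A: triangle coeff Δ(1,5,6) = 1/858; Σ_t [0,0]: t=0:+1/60480 = 1/60480; (3j)²=6/143 [(1 5 6; 1 2 -3)], sign=-1
B: triangle coeff Δ(1,5,6) = 1/858; Σ_t [0,0]: t=0:+1/34560 = 1/34560; (3j)²=14/429 [(1 5 6; 1 1 -2)], sign=+1
I_A²/I_B² = (6/143)/(14/429) = 9/7

9/7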